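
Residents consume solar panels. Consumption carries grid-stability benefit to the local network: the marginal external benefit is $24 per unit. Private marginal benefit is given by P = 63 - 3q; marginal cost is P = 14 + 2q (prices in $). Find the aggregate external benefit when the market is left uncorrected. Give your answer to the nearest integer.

$235

Market equilibrium (private): 14 + 2q = 63 - 3q → q_m = 9.8000.
Total external benefit = MEB × q_m = 24 × 9.8000 = 235.2000.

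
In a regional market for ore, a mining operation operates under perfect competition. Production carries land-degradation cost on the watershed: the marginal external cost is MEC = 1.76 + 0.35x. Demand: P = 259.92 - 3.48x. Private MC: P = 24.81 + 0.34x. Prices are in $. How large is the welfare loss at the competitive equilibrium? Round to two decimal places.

Market equilibrium (private): 24.81 + 0.34x = 259.92 - 3.48x → x_m = 61.5471.
Social marginal cost = private MC + MEC = 26.57 + 0.69x.
Set SMC = demand: 26.57 + 0.69x = 259.92 - 3.48x → x* = 55.9592.
The welfare-loss triangle has base |x_m − x*| and height MEC(x_m) (the vertical gap between SMC and demand is zero at x* and MEC at x_m).
DWL = ½ × 5.5879 × 23.3015 = 65.1032.

DWL = $65.10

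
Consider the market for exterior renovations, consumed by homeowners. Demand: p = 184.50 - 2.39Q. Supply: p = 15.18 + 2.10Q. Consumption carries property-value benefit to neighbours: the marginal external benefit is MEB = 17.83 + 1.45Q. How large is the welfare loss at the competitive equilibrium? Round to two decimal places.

Market equilibrium (private): 15.18 + 2.10Q = 184.50 - 2.39Q → Q_m = 37.7105.
Social marginal benefit = demand + MEB = 202.33 - 0.94Q.
Set SMB = MC: 202.33 - 0.94Q = 15.18 + 2.10Q → Q* = 61.5625.
The loss is the area between SMB and MC from Q* to Q_m; with linear curves that's a triangle of height MEB(Q_m).
DWL = ½ × 23.8520 × 72.5102 = 864.7566.

DWL = 864.76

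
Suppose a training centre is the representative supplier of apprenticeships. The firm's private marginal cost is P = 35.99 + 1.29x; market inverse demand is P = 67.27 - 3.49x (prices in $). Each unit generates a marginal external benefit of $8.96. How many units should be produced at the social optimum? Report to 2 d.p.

x* = 8.42

Social marginal cost = private MC − MEB = 27.03 + 1.29x.
Set SMC = demand: 27.03 + 1.29x = 67.27 - 3.49x → x* = 8.4184.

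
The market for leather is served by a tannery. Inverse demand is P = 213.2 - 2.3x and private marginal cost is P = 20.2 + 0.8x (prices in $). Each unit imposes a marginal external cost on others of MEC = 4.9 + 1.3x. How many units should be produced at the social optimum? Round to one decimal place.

x* = 42.8

Social marginal cost = private MC + MEC = 25.1 + 2.1x.
Set SMC = demand: 25.1 + 2.1x = 213.2 - 2.3x → x* = 42.7500.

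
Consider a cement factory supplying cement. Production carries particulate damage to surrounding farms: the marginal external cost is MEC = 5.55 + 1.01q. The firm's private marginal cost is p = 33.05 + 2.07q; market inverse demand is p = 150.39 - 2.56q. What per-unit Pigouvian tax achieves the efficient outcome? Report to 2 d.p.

tax = 25.57 per unit

Social marginal cost = private MC + MEC = 38.60 + 3.08q.
Set SMC = demand: 38.60 + 3.08q = 150.39 - 2.56q → q* = 19.8209.
The Pigouvian tax equals MEC at q*: 5.55 + 1.01×19.8209 = 25.5691.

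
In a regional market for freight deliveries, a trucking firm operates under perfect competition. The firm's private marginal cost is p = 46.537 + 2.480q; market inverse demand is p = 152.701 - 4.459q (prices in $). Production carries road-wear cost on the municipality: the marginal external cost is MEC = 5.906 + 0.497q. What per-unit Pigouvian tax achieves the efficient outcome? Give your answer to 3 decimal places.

Social marginal cost = private MC + MEC = 52.443 + 2.977q.
Set SMC = demand: 52.443 + 2.977q = 152.701 - 4.459q → q* = 13.4828.
The Pigouvian tax equals MEC at q*: 5.906 + 0.497×13.4828 = 12.6070.

tax = $12.607 per unit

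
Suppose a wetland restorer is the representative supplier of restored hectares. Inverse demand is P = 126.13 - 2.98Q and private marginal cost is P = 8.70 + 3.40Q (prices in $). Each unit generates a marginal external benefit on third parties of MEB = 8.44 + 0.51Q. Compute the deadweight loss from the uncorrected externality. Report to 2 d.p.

Market equilibrium (private): 8.70 + 3.40Q = 126.13 - 2.98Q → Q_m = 18.4060.
Social marginal cost = private MC − MEB = 0.26 + 2.89Q.
Set SMC = demand: 0.26 + 2.89Q = 126.13 - 2.98Q → Q* = 21.4429.
Between Q* and Q_m the wedge demand − SMC runs linearly from 0 to MEB(Q_m), so the loss is a triangle.
DWL = ½ × 3.0369 × 17.8270 = 27.0694.

DWL = $27.07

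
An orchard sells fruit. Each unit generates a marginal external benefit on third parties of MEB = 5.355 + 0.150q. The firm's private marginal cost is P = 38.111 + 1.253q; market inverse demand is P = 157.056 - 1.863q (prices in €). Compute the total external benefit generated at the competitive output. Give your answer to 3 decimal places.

€313.697

Market equilibrium (private): 38.111 + 1.253q = 157.056 - 1.863q → q_m = 38.1723.
Total external benefit = ∫₀^{q_m} (5.355 + 0.150q) dq = 5.355×38.1723 + ½×0.150×38.1723² = 313.6970.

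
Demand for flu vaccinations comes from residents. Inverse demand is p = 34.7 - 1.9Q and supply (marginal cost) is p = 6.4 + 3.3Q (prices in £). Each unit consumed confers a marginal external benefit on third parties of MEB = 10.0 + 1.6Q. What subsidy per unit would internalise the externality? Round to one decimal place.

subsidy = £27.0 per unit

Social marginal benefit = demand + MEB = 44.7 - 0.3Q.
Set SMB = MC: 44.7 - 0.3Q = 6.4 + 3.3Q → Q* = 10.6389.
The Pigouvian subsidy equals MEB at Q*: 10.0 + 1.6×10.6389 = 27.0222.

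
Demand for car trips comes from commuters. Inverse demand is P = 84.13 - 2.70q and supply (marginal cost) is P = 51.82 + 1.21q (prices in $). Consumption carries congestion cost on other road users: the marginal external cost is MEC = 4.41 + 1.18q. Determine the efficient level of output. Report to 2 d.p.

q* = 5.48

Social marginal benefit = demand − MEC = 79.72 - 3.88q.
Set SMB = MC: 79.72 - 3.88q = 51.82 + 1.21q → q* = 5.4813.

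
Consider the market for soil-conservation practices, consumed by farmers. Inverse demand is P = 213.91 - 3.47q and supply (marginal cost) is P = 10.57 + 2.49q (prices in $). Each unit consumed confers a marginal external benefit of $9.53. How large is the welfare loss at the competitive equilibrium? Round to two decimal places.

Market equilibrium (private): 10.57 + 2.49q = 213.91 - 3.47q → q_m = 34.1174.
Social marginal benefit = demand + MEB = 223.44 - 3.47q.
Set SMB = MC: 223.44 - 3.47q = 10.57 + 2.49q → q* = 35.7164.
Height of the DWL triangle at q_m is SMB(q_m) − MC(q_m) = MEB(q_m) = 9.5300.
DWL = ½ × 1.5990 × 9.5300 = 7.6192.

DWL = $7.62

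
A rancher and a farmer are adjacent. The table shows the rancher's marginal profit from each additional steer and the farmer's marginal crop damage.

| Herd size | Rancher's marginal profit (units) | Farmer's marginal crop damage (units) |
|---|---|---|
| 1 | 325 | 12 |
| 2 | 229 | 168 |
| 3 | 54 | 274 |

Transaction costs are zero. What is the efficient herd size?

Bargaining reaches the level where marginal profit last exceeds marginal crop damage.
That holds through level 2 (229 ≥ 168) but not at 3 (54 < 274).

2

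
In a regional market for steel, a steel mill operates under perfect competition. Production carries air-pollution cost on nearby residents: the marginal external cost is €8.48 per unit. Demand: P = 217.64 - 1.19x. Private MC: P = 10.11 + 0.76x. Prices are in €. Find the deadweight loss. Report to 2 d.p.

DWL = €18.44

Market equilibrium (private): 10.11 + 0.76x = 217.64 - 1.19x → x_m = 106.4256.
Social marginal cost = private MC + MEC = 18.59 + 0.76x.
Set SMC = demand: 18.59 + 0.76x = 217.64 - 1.19x → x* = 102.0769.
The loss is the area between SMC and demand from x* to x_m; with linear curves that's a triangle of height MEC(x_m).
DWL = ½ × 4.3487 × 8.4800 = 18.4385.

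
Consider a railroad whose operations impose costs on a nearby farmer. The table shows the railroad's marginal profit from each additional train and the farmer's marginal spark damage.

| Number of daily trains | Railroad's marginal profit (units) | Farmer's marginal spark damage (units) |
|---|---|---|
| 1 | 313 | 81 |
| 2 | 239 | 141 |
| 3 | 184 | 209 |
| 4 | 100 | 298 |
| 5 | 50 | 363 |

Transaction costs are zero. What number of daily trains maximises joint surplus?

2

Bargaining reaches the level where marginal profit last exceeds marginal spark damage.
That holds through level 2 (239 ≥ 141) but not at 3 (184 < 209).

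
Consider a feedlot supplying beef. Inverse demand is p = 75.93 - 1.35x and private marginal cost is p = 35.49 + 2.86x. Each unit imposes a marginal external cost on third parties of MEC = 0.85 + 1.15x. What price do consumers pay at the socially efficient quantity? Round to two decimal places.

P = 65.96

Social marginal cost = private MC + MEC = 36.34 + 4.01x.
Set SMC = demand: 36.34 + 4.01x = 75.93 - 1.35x → x* = 7.3862.
Consumer price on the demand curve at x*: 75.93 − 1.35×7.3862 = 65.9586.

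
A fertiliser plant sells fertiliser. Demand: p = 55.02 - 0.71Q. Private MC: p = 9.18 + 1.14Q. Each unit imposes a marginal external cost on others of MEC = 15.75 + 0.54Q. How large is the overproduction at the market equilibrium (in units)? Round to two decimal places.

12.19 units

Market equilibrium (private): 9.18 + 1.14Q = 55.02 - 0.71Q → Q_m = 24.7784.
Social marginal cost = private MC + MEC = 24.93 + 1.68Q.
Set SMC = demand: 24.93 + 1.68Q = 55.02 - 0.71Q → Q* = 12.5900.
Gap = |24.7784 − 12.5900| = 12.1884.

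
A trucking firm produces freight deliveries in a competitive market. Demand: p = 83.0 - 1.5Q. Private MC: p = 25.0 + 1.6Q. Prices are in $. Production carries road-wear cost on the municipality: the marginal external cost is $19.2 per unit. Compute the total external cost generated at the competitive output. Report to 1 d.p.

$359.2

Market equilibrium (private): 25.0 + 1.6Q = 83.0 - 1.5Q → Q_m = 18.7097.
Total external cost = MEC × Q_m = 19.2 × 18.7097 = 359.2262.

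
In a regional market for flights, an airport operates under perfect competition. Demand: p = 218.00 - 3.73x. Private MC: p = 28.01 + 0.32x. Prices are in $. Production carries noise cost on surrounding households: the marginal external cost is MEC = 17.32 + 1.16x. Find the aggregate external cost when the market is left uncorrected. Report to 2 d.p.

Market equilibrium (private): 28.01 + 0.32x = 218.00 - 3.73x → x_m = 46.9111.
Total external cost = ∫₀^{x_m} (17.32 + 1.16x) dx = 17.32×46.9111 + ½×1.16×46.9111² = 2088.8780.

$2088.88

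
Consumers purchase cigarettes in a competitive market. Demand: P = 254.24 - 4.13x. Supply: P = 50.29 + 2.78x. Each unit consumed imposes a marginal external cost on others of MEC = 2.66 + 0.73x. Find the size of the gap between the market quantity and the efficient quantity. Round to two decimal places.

Market equilibrium (private): 50.29 + 2.78x = 254.24 - 4.13x → x_m = 29.5152.
Social marginal benefit = demand − MEC = 251.58 - 4.86x.
Set SMB = MC: 251.58 - 4.86x = 50.29 + 2.78x → x* = 26.3469.
Gap = |29.5152 − 26.3469| = 3.1683.

3.17 units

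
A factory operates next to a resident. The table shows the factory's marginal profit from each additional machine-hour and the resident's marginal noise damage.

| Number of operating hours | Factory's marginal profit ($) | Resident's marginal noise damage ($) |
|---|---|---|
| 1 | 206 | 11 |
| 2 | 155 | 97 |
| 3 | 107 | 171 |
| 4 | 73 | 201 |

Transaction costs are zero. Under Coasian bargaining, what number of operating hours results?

2

Bargaining reaches the level where marginal profit last exceeds marginal noise damage.
That holds through level 2 (155 ≥ 97) but not at 3 (107 < 171).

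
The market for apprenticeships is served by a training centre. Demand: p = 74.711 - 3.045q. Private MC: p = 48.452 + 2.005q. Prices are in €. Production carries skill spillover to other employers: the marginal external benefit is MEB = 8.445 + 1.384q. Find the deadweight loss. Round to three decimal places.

Market equilibrium (private): 48.452 + 2.005q = 74.711 - 3.045q → q_m = 5.1998.
Social marginal cost = private MC − MEB = 40.007 + 0.621q.
Set SMC = demand: 40.007 + 0.621q = 74.711 - 3.045q → q* = 9.4664.
Between q* and q_m the wedge demand − SMC runs linearly from 0 to MEB(q_m), so the loss is a triangle.
DWL = ½ × 4.2666 × 15.6415 = 33.3680.

DWL = €33.368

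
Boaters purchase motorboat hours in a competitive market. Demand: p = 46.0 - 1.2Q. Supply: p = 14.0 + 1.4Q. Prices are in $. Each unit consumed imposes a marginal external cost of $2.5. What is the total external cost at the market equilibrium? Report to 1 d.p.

$30.8

Market equilibrium (private): 14.0 + 1.4Q = 46.0 - 1.2Q → Q_m = 12.3077.
Total external cost = MEC × Q_m = 2.5 × 12.3077 = 30.7693.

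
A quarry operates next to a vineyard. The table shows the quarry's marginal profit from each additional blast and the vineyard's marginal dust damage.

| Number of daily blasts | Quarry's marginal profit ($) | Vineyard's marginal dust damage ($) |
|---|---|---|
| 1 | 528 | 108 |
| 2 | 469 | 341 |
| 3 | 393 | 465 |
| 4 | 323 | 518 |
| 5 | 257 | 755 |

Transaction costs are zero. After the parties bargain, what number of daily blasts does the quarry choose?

2

Bargaining reaches the level where marginal profit last exceeds marginal dust damage.
That holds through level 2 (469 ≥ 341) but not at 3 (393 < 465).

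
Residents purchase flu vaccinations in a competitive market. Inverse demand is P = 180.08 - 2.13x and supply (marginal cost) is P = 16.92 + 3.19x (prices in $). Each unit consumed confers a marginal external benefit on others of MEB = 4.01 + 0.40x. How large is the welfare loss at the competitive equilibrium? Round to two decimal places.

DWL = $26.93

Market equilibrium (private): 16.92 + 3.19x = 180.08 - 2.13x → x_m = 30.6692.
Social marginal benefit = demand + MEB = 184.09 - 1.73x.
Set SMB = MC: 184.09 - 1.73x = 16.92 + 3.19x → x* = 33.9776.
Between x* and x_m the wedge SMB − MC runs linearly from 0 to MEB(x_m), so the loss is a triangle.
DWL = ½ × 3.3084 × 16.2777 = 26.9266.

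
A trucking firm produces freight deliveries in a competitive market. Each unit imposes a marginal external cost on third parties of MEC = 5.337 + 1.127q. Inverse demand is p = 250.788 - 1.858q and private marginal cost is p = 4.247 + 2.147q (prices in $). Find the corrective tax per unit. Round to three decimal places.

Social marginal cost = private MC + MEC = 9.584 + 3.274q.
Set SMC = demand: 9.584 + 3.274q = 250.788 - 1.858q → q* = 47.0000.
The Pigouvian tax equals MEC at q*: 5.337 + 1.127×47.0000 = 58.3060.

tax = $58.306 per unit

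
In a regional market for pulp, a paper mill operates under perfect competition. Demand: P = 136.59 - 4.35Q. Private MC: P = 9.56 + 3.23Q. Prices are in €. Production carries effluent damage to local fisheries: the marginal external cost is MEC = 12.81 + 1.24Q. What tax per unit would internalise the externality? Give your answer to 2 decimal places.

tax = €28.87 per unit

Social marginal cost = private MC + MEC = 22.37 + 4.47Q.
Set SMC = demand: 22.37 + 4.47Q = 136.59 - 4.35Q → Q* = 12.9501.
The Pigouvian tax equals MEC at Q*: 12.81 + 1.24×12.9501 = 28.8681.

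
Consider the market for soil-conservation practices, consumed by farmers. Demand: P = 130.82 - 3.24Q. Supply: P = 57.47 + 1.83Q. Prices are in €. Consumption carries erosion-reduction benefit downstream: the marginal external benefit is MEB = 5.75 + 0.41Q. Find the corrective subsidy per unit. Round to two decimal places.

Social marginal benefit = demand + MEB = 136.57 - 2.83Q.
Set SMB = MC: 136.57 - 2.83Q = 57.47 + 1.83Q → Q* = 16.9742.
The Pigouvian subsidy equals MEB at Q*: 5.75 + 0.41×16.9742 = 12.7094.

subsidy = €12.71 per unit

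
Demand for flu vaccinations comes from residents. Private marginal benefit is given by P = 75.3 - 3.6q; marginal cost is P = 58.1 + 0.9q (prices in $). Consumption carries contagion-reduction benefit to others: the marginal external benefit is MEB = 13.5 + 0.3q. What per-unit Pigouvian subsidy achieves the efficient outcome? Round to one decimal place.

subsidy = $15.7 per unit

Social marginal benefit = demand + MEB = 88.8 - 3.3q.
Set SMB = MC: 88.8 - 3.3q = 58.1 + 0.9q → q* = 7.3095.
The Pigouvian subsidy equals MEB at q*: 13.5 + 0.3×7.3095 = 15.6929.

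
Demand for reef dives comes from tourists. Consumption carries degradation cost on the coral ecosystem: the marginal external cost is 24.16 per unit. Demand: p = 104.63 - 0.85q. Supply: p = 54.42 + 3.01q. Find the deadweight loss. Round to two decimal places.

DWL = 75.61

Market equilibrium (private): 54.42 + 3.01q = 104.63 - 0.85q → q_m = 13.0078.
Social marginal benefit = demand − MEC = 80.47 - 0.85q.
Set SMB = MC: 80.47 - 0.85q = 54.42 + 3.01q → q* = 6.7487.
Height of the DWL triangle at q_m is MC(q_m) − SMB(q_m) = MEC(q_m) = 24.1600.
DWL = ½ × 6.2591 × 24.1600 = 75.6099.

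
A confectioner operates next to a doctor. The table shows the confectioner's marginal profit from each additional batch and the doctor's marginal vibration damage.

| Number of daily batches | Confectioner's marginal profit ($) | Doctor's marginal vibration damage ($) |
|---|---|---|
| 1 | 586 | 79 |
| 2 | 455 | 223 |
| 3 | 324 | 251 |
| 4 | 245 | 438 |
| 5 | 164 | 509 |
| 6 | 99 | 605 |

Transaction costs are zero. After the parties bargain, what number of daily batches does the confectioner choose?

3

Bargaining reaches the level where marginal profit last exceeds marginal vibration damage.
That holds through level 3 (324 ≥ 251) but not at 4 (245 < 438).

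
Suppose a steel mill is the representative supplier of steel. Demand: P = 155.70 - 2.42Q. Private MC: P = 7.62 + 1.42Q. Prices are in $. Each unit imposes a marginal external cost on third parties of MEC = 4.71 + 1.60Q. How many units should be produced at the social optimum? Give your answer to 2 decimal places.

Social marginal cost = private MC + MEC = 12.33 + 3.02Q.
Set SMC = demand: 12.33 + 3.02Q = 155.70 - 2.42Q → Q* = 26.3548.

Q* = 26.35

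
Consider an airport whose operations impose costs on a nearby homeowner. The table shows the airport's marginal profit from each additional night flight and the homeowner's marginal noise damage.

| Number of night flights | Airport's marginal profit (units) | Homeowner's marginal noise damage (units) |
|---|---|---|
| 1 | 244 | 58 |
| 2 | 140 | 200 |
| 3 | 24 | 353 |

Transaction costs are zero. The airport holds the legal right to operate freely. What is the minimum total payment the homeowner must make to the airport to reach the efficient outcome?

164

Left alone the airport would choose level 3 (marginal profit stays positive).
Efficient level: k* = 1 (marginal profit ≥ marginal noise damage through 1).
The homeowner must at least cover the airport's forgone profit from cutting 3→1: 140 + 24 = 164.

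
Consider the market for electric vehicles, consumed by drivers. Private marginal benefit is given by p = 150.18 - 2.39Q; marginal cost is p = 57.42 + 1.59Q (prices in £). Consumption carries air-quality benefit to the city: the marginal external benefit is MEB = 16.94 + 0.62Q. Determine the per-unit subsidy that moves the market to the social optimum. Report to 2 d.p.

subsidy = £37.18 per unit

Social marginal benefit = demand + MEB = 167.12 - 1.77Q.
Set SMB = MC: 167.12 - 1.77Q = 57.42 + 1.59Q → Q* = 32.6488.
The Pigouvian subsidy equals MEB at Q*: 16.94 + 0.62×32.6488 = 37.1823.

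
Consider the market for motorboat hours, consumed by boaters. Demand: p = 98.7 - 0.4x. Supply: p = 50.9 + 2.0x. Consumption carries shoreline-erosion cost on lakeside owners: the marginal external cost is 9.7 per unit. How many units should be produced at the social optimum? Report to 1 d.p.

Social marginal benefit = demand − MEC = 89.0 - 0.4x.
Set SMB = MC: 89.0 - 0.4x = 50.9 + 2.0x → x* = 15.8750.

x* = 15.9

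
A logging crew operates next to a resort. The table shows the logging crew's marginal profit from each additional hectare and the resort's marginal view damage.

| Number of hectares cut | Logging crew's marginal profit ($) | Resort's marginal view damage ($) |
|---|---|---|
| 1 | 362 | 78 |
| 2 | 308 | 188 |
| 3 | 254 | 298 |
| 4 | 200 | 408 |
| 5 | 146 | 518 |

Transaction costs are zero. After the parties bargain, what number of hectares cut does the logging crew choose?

2

Bargaining reaches the level where marginal profit last exceeds marginal view damage.
That holds through level 2 (308 ≥ 188) but not at 3 (254 < 298).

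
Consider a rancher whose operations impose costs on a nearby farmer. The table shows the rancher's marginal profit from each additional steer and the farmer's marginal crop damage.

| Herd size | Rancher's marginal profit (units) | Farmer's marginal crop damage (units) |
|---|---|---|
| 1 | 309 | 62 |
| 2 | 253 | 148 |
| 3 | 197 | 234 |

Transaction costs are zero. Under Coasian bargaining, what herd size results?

2

Bargaining reaches the level where marginal profit last exceeds marginal crop damage.
That holds through level 2 (253 ≥ 148) but not at 3 (197 < 234).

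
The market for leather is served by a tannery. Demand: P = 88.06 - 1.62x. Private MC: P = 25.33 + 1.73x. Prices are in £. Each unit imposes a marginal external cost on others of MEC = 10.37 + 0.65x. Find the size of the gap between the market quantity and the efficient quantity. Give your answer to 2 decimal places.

Market equilibrium (private): 25.33 + 1.73x = 88.06 - 1.62x → x_m = 18.7254.
Social marginal cost = private MC + MEC = 35.70 + 2.38x.
Set SMC = demand: 35.70 + 2.38x = 88.06 - 1.62x → x* = 13.0900.
Gap = |18.7254 − 13.0900| = 5.6354.

5.64 units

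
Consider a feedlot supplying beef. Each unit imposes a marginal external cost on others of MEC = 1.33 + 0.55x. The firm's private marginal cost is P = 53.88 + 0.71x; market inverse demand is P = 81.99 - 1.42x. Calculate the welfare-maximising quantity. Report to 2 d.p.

Social marginal cost = private MC + MEC = 55.21 + 1.26x.
Set SMC = demand: 55.21 + 1.26x = 81.99 - 1.42x → x* = 9.9925.

x* = 9.99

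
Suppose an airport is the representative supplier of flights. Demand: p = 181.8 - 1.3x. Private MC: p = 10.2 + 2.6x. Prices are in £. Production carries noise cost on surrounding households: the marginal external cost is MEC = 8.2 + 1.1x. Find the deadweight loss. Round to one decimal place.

Market equilibrium (private): 10.2 + 2.6x = 181.8 - 1.3x → x_m = 44.0000.
Social marginal cost = private MC + MEC = 18.4 + 3.7x.
Set SMC = demand: 18.4 + 3.7x = 181.8 - 1.3x → x* = 32.6800.
The welfare-loss triangle has base |x_m − x*| and height MEC(x_m) (the vertical gap between SMC and demand is zero at x* and MEC at x_m).
DWL = ½ × 11.3200 × 56.6000 = 320.3560.

DWL = £320.4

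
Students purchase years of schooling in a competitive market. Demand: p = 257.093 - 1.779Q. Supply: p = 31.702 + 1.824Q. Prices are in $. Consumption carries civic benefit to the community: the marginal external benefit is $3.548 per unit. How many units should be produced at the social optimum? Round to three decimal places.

Social marginal benefit = demand + MEB = 260.641 - 1.779Q.
Set SMB = MC: 260.641 - 1.779Q = 31.702 + 1.824Q → Q* = 63.5412.

Q* = 63.541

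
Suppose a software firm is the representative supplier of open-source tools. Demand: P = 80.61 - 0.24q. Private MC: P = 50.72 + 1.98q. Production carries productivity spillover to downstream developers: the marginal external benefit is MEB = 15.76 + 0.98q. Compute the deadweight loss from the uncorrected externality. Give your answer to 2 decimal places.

Market equilibrium (private): 50.72 + 1.98q = 80.61 - 0.24q → q_m = 13.4640.
Social marginal cost = private MC − MEB = 34.96 + q.
Set SMC = demand: 34.96 + q = 80.61 - 0.24q → q* = 36.8145.
The loss is the area between SMC and demand from q* to q_m; with linear curves that's a triangle of height MEB(q_m).
DWL = ½ × 23.3505 × 28.9547 = 338.0534.

DWL = 338.05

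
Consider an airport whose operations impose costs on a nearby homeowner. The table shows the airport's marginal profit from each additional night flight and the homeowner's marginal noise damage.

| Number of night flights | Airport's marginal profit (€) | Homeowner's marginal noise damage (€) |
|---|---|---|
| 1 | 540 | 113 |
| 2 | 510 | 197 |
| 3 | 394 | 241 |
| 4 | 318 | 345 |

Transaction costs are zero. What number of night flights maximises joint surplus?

Bargaining reaches the level where marginal profit last exceeds marginal noise damage.
That holds through level 3 (394 ≥ 241) but not at 4 (318 < 345).

3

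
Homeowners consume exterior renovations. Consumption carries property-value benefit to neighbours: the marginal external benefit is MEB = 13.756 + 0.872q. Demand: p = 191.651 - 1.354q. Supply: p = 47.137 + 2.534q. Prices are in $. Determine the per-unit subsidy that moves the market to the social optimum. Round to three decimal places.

subsidy = $59.516 per unit

Social marginal benefit = demand + MEB = 205.407 - 0.482q.
Set SMB = MC: 205.407 - 0.482q = 47.137 + 2.534q → q* = 52.4768.
The Pigouvian subsidy equals MEB at q*: 13.756 + 0.872×52.4768 = 59.5158.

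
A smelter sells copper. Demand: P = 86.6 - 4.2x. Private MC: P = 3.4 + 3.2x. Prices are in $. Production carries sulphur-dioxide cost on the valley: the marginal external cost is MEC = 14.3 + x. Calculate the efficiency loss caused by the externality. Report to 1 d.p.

Market equilibrium (private): 3.4 + 3.2x = 86.6 - 4.2x → x_m = 11.2432.
Social marginal cost = private MC + MEC = 17.7 + 4.2x.
Set SMC = demand: 17.7 + 4.2x = 86.6 - 4.2x → x* = 8.2024.
Between x* and x_m the wedge SMC − demand runs linearly from 0 to MEC(x_m), so the loss is a triangle.
DWL = ½ × 3.0408 × 25.5432 = 38.8359.

DWL = $38.8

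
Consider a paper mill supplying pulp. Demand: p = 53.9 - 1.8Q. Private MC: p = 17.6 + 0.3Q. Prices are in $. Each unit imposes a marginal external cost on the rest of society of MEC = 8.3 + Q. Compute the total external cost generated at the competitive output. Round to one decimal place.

Market equilibrium (private): 17.6 + 0.3Q = 53.9 - 1.8Q → Q_m = 17.2857.
Total external cost = ∫₀^{Q_m} (8.3 + 1.0Q) dQ = 8.3×17.2857 + ½×1.0×17.2857² = 292.8690.

$292.9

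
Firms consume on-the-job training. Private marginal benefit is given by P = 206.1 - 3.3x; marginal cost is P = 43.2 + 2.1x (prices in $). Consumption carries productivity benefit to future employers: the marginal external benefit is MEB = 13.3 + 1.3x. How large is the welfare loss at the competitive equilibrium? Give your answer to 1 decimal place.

DWL = $336.3

Market equilibrium (private): 43.2 + 2.1x = 206.1 - 3.3x → x_m = 30.1667.
Social marginal benefit = demand + MEB = 219.4 - 2.0x.
Set SMB = MC: 219.4 - 2.0x = 43.2 + 2.1x → x* = 42.9756.
Height of the DWL triangle at x_m is SMB(x_m) − MC(x_m) = MEB(x_m) = 52.5167.
DWL = ½ × 12.8089 × 52.5167 = 336.3406.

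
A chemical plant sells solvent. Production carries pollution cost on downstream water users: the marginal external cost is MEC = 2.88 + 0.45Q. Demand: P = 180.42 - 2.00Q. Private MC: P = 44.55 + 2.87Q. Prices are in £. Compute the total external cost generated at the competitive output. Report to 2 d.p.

Market equilibrium (private): 44.55 + 2.87Q = 180.42 - 2.00Q → Q_m = 27.8994.
Total external cost = ∫₀^{Q_m} (2.88 + 0.45Q) dQ = 2.88×27.8994 + ½×0.45×27.8994² = 255.4850.

£255.48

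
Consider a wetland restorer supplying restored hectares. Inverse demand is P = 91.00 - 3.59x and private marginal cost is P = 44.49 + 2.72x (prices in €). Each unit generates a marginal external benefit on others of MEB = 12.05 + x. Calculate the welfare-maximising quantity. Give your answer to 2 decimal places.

Social marginal cost = private MC − MEB = 32.44 + 1.72x.
Set SMC = demand: 32.44 + 1.72x = 91.00 - 3.59x → x* = 11.0282.

x* = 11.03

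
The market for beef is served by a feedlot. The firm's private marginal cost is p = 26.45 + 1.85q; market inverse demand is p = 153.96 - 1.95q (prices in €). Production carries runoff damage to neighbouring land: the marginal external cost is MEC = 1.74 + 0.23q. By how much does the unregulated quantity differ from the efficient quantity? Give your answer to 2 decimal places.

2.35 units

Market equilibrium (private): 26.45 + 1.85q = 153.96 - 1.95q → q_m = 33.5553.
Social marginal cost = private MC + MEC = 28.19 + 2.08q.
Set SMC = demand: 28.19 + 2.08q = 153.96 - 1.95q → q* = 31.2084.
Gap = |33.5553 − 31.2084| = 2.3469.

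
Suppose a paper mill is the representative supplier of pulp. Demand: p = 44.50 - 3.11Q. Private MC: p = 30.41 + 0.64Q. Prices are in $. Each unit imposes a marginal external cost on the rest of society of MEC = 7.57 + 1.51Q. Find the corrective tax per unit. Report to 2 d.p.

Social marginal cost = private MC + MEC = 37.98 + 2.15Q.
Set SMC = demand: 37.98 + 2.15Q = 44.50 - 3.11Q → Q* = 1.2395.
The Pigouvian tax equals MEC at Q*: 7.57 + 1.51×1.2395 = 9.4416.

tax = $9.44 per unit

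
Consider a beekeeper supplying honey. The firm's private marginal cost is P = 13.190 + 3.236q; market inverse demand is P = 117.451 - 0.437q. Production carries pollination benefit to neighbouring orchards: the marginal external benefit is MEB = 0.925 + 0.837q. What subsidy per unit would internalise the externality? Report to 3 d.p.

subsidy = 31.969 per unit

Social marginal cost = private MC − MEB = 12.265 + 2.399q.
Set SMC = demand: 12.265 + 2.399q = 117.451 - 0.437q → q* = 37.0896.
The Pigouvian subsidy equals MEB at q*: 0.925 + 0.837×37.0896 = 31.9690.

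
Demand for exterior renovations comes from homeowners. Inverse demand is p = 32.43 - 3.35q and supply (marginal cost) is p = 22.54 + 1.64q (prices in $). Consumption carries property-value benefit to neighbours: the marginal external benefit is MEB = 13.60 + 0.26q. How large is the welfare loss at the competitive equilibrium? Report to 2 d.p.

DWL = $21.06

Market equilibrium (private): 22.54 + 1.64q = 32.43 - 3.35q → q_m = 1.9820.
Social marginal benefit = demand + MEB = 46.03 - 3.09q.
Set SMB = MC: 46.03 - 3.09q = 22.54 + 1.64q → q* = 4.9662.
Between q* and q_m the wedge SMB − MC runs linearly from 0 to MEB(q_m), so the loss is a triangle.
DWL = ½ × 2.9842 × 14.1153 = 21.0614.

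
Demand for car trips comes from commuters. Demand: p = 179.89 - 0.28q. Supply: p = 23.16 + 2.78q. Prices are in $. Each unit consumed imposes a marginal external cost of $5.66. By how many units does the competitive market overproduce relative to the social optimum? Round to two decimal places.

1.85 units

Market equilibrium (private): 23.16 + 2.78q = 179.89 - 0.28q → q_m = 51.2190.
Social marginal benefit = demand − MEC = 174.23 - 0.28q.
Set SMB = MC: 174.23 - 0.28q = 23.16 + 2.78q → q* = 49.3693.
Gap = |51.2190 − 49.3693| = 1.8497.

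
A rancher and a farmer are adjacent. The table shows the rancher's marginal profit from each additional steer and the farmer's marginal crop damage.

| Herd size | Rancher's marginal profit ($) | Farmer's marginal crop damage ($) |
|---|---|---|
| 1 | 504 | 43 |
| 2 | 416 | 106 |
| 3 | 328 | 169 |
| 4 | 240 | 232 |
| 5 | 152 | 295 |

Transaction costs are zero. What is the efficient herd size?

4

Bargaining reaches the level where marginal profit last exceeds marginal crop damage.
That holds through level 4 (240 ≥ 232) but not at 5 (152 < 295).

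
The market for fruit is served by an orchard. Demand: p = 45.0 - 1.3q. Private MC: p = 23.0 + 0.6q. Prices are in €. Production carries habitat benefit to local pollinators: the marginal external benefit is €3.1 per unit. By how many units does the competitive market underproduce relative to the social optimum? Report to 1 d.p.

Market equilibrium (private): 23.0 + 0.6q = 45.0 - 1.3q → q_m = 11.5789.
Social marginal cost = private MC − MEB = 19.9 + 0.6q.
Set SMC = demand: 19.9 + 0.6q = 45.0 - 1.3q → q* = 13.2105.
Gap = |11.5789 − 13.2105| = 1.6316.

1.6 units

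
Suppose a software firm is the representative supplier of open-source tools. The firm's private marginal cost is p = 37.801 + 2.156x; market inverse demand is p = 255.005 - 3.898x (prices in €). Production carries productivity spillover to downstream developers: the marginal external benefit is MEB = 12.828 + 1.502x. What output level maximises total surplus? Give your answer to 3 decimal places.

Social marginal cost = private MC − MEB = 24.973 + 0.654x.
Set SMC = demand: 24.973 + 0.654x = 255.005 - 3.898x → x* = 50.5343.

x* = 50.534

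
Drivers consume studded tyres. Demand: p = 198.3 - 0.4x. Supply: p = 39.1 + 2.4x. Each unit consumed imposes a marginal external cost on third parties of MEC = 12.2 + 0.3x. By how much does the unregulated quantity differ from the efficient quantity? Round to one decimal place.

9.4 units

Market equilibrium (private): 39.1 + 2.4x = 198.3 - 0.4x → x_m = 56.8571.
Social marginal benefit = demand − MEC = 186.1 - 0.7x.
Set SMB = MC: 186.1 - 0.7x = 39.1 + 2.4x → x* = 47.4194.
Gap = |56.8571 − 47.4194| = 9.4377.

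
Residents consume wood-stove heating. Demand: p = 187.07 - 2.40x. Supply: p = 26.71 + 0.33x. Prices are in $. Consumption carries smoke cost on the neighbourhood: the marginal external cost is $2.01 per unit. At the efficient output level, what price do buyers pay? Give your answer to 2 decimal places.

Social marginal benefit = demand − MEC = 185.06 - 2.40x.
Set SMB = MC: 185.06 - 2.40x = 26.71 + 0.33x → x* = 58.0037.
Consumer price on the demand curve at x*: 187.07 − 2.40×58.0037 = 47.8611.

P = $47.86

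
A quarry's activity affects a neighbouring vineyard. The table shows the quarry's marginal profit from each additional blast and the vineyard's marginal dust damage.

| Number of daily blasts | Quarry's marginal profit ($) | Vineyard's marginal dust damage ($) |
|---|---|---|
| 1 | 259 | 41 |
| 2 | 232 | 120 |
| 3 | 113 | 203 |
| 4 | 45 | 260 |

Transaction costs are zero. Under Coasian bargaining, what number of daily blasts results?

2

Bargaining reaches the level where marginal profit last exceeds marginal dust damage.
That holds through level 2 (232 ≥ 120) but not at 3 (113 < 203).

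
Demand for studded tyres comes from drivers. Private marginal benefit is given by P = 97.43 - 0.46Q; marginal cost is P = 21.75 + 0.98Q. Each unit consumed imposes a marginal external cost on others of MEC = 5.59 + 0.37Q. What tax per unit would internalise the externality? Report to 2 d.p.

Social marginal benefit = demand − MEC = 91.84 - 0.83Q.
Set SMB = MC: 91.84 - 0.83Q = 21.75 + 0.98Q → Q* = 38.7238.
The Pigouvian tax equals MEC at Q*: 5.59 + 0.37×38.7238 = 19.9178.

tax = 19.92 per unit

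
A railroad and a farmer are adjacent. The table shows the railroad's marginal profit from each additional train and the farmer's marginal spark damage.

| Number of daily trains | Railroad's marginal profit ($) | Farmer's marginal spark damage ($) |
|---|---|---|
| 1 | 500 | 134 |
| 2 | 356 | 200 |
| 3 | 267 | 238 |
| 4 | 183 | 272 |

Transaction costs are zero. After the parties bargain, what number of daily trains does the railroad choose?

Bargaining reaches the level where marginal profit last exceeds marginal spark damage.
That holds through level 3 (267 ≥ 238) but not at 4 (183 < 272).

3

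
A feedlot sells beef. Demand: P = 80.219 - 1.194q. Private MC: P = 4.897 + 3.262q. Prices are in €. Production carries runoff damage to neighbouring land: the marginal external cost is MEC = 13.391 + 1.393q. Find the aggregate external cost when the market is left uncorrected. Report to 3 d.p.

Market equilibrium (private): 4.897 + 3.262q = 80.219 - 1.194q → q_m = 16.9035.
Total external cost = ∫₀^{q_m} (13.391 + 1.393q) dq = 13.391×16.9035 + ½×1.393×16.9035² = 425.3645.

€425.365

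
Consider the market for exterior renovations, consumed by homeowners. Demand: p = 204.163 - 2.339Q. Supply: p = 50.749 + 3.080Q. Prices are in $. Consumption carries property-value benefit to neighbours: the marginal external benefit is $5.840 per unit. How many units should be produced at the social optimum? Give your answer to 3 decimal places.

Social marginal benefit = demand + MEB = 210.003 - 2.339Q.
Set SMB = MC: 210.003 - 2.339Q = 50.749 + 3.080Q → Q* = 29.3881.

Q* = 29.388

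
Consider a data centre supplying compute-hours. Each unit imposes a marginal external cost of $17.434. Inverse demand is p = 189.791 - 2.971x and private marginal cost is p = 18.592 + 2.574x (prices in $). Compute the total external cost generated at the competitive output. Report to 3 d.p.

$538.266

Market equilibrium (private): 18.592 + 2.574x = 189.791 - 2.971x → x_m = 30.8745.
Total external cost = MEC × x_m = 17.434 × 30.8745 = 538.2660.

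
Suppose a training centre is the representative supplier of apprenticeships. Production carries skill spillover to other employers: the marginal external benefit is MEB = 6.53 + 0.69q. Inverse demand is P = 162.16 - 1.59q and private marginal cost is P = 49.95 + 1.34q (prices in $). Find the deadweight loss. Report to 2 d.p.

Market equilibrium (private): 49.95 + 1.34q = 162.16 - 1.59q → q_m = 38.2969.
Social marginal cost = private MC − MEB = 43.42 + 0.65q.
Set SMC = demand: 43.42 + 0.65q = 162.16 - 1.59q → q* = 53.0089.
The welfare-loss triangle has base |q_m − q*| and height MEB(q_m) (the vertical gap between SMC and demand is zero at q* and MEB at q_m).
DWL = ½ × 14.7120 × 32.9549 = 242.4162.

DWL = $242.42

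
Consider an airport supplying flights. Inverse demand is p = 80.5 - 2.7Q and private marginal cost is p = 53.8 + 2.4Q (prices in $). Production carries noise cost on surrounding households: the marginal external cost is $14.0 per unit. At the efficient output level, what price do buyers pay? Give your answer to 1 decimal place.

P = $73.8

Social marginal cost = private MC + MEC = 67.8 + 2.4Q.
Set SMC = demand: 67.8 + 2.4Q = 80.5 - 2.7Q → Q* = 2.4902.
Consumer price on the demand curve at Q*: 80.5 − 2.7×2.4902 = 73.7765.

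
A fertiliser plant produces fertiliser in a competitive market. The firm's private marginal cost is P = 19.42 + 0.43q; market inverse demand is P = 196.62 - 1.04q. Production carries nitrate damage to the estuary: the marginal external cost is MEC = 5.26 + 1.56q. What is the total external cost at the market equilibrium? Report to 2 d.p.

Market equilibrium (private): 19.42 + 0.43q = 196.62 - 1.04q → q_m = 120.5442.
Total external cost = ∫₀^{q_m} (5.26 + 1.56q) dq = 5.26×120.5442 + ½×1.56×120.5442² = 11968.1677.

11968.17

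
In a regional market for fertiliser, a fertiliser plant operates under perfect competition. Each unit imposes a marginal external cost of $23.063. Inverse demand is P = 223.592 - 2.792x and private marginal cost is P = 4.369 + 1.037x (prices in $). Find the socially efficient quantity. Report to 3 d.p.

Social marginal cost = private MC + MEC = 27.432 + 1.037x.
Set SMC = demand: 27.432 + 1.037x = 223.592 - 2.792x → x* = 51.2301.

x* = 51.230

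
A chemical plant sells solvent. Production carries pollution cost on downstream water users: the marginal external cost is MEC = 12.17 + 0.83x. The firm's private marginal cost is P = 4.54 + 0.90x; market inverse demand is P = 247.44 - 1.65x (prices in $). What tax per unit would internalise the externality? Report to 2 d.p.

Social marginal cost = private MC + MEC = 16.71 + 1.73x.
Set SMC = demand: 16.71 + 1.73x = 247.44 - 1.65x → x* = 68.2633.
The Pigouvian tax equals MEC at x*: 12.17 + 0.83×68.2633 = 68.8285.

tax = $68.83 per unit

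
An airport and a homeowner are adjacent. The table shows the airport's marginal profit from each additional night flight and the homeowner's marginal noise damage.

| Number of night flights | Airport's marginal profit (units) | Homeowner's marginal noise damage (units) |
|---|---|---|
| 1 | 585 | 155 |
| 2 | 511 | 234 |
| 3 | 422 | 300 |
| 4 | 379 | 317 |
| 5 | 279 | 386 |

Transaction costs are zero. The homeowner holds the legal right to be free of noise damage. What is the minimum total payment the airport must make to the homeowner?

Efficient level: marginal profit ≥ marginal noise damage through level 4, so k* = 4.
With the homeowner holding the right, the airport must at least compensate total damage at k*: 155 + 234 + 300 + 317 = 1006.

1006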